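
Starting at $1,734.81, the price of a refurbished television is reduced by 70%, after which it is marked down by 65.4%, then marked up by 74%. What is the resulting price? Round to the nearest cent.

Each change multiplies by a factor: 0.3 × 0.346 × 1.74 = 0.180612.
$1,734.81 × 0.180612 = $313.32750372 ≈ $313.33.

$313.33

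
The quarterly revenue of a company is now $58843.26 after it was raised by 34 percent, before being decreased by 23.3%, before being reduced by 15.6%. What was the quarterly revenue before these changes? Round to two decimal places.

$67835.04

The overall multiplier applied was 1.34 × 0.767 × 0.844 = 0.86744632.
So the original quarterly revenue was $58843.26 ÷ 0.86744632 ≈ $67835.04.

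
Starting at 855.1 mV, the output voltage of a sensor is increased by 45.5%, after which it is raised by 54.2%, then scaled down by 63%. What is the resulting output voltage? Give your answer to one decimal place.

709.8 mV

After the 45.5% increase: 855.1 × 1.455 = 1244.1705.
Apply the 54.2% increase: 1244.1705 × 1.542 = 1918.510911.
Apply the 63% decrease: 1918.510911 × 0.37 = 709.84903707 ≈ 709.8.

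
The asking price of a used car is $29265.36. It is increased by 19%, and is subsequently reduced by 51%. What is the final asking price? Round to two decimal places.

$17064.63

Apply the 19% increase: $29265.36 × 1.19 = $34825.7784.
Apply the 51% decrease: $34825.7784 × 0.49 = $17064.631416 ≈ $17064.63.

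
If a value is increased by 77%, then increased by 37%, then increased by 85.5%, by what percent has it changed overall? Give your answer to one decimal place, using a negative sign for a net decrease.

349.8%

The combined multiplier is 1.77 × 1.37 × 1.855 = 4.4981895.
That corresponds to an increase of 349.8%.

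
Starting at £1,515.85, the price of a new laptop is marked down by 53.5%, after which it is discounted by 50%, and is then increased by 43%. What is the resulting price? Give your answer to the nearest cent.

£503.98

53.5% decrease: £1,515.85 × 0.465 = £704.87025.
Apply the 50% decrease: £704.87025 × 0.5 = £352.435125.
After the 43% increase: £352.435125 × 1.43 = £503.98222875 ≈ £503.98.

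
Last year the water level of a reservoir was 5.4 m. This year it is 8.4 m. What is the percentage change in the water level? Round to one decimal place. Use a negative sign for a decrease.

Change: 8.4 − 5.4 = 3.0.
Relative to the original: 3.0 ÷ 5.4 ≈ 55.6%.

55.6%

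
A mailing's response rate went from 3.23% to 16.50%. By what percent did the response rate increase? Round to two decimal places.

410.84%

The change is 16.50 − 3.23 = 13.27 percentage points.
Relative to the original 3.23%, that is 13.27 ÷ 3.23 ≈ 410.84%.
So the response rate rose by 410.84%.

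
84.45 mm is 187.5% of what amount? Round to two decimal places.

45.04 mm

84.45 mm ÷ 1.875 = 45.04 mm.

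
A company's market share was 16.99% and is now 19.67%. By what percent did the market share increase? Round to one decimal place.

The change is 19.67 − 16.99 = 2.68 percentage points.
Relative to the original 16.99%, that is 2.68 ÷ 16.99 ≈ 15.8%.
So the market share rose by 15.8%.

15.8%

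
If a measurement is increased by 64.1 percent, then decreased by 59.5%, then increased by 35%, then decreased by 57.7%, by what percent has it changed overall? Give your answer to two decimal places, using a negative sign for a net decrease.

-62.05%

The combined multiplier is 1.641 × 0.405 × 1.35 × 0.423 = 0.37952268525.
That corresponds to a decrease of 62.05%.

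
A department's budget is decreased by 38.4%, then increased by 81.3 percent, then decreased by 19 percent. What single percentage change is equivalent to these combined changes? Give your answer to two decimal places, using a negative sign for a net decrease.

A 38.4% decrease multiplies by 0.616.
Then an 81.3% increase: 0.616 × 1.813 = 1.116808.
Then a 19% decrease: 1.116808 × 0.81 = 0.90461448.
Overall factor 0.90461448, i.e. -9.54%.

-9.54%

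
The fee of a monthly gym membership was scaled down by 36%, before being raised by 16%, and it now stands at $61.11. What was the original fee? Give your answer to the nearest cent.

The overall multiplier applied was 0.64 × 1.16 = 0.7424.
So the original fee was $61.11 ÷ 0.7424 ≈ $82.31.

$82.31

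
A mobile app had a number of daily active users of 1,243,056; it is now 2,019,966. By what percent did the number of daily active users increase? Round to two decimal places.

62.50%

Change: 2,019,966 − 1,243,056 = 776,910.
Relative to the original: 776,910 ÷ 1,243,056 = 62.50%.
So the number of daily active users increased by 62.50%.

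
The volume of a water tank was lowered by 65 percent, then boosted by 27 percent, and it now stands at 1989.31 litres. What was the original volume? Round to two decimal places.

Undoing the 27% increase: 1989.31 ÷ 1.27 ≈ 1566.385827.
Undoing the 65% decrease: 1566.385827 ÷ 0.35 ≈ 4475.39 litres.

4475.39 litres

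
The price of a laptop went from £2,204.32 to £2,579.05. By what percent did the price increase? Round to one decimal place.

17.0%

Change: £2,579.05 − £2,204.32 = £374.73.
Relative to the original: £374.73 ÷ £2,204.32 ≈ 17.0%.
So the price increased by 17.0%.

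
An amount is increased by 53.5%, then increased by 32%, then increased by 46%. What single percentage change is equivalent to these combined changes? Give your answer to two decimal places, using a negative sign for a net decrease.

The combined multiplier is 1.535 × 1.32 × 1.46 = 2.958252.
That corresponds to an increase of 195.83%.

195.83%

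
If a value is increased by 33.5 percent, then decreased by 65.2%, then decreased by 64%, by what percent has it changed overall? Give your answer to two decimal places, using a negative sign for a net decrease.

A 33.5% increase multiplies by 1.335.
Then a 65.2% decrease: 1.335 × 0.348 = 0.46458.
Then a 64% decrease: 0.46458 × 0.36 = 0.1672488.
Overall factor 0.1672488, i.e. -83.28%.

-83.28%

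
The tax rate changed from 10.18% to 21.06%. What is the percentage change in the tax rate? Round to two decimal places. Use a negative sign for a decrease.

The change is 21.06 − 10.18 = 10.88 percentage points.
Relative to the original 10.18%, that is 10.88 ÷ 10.18 ≈ 106.88%.

106.88%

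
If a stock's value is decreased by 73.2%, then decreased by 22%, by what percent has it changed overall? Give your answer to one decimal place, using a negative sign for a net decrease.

-79.1%

A 73.2% decrease multiplies by 0.268.
Then a 22% decrease: 0.268 × 0.78 = 0.20904.
Overall factor 0.20904, i.e. -79.1%.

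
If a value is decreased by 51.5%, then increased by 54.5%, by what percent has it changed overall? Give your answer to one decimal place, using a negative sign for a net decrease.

The combined multiplier is 0.485 × 1.545 = 0.749325.
That corresponds to a decrease of 25.1%.

-25.1%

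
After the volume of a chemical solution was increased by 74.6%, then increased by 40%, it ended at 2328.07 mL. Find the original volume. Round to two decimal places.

952.41 mL

Undoing the 40% increase: 2328.07 ÷ 1.4 ≈ 1662.907143.
Undoing the 74.6% increase: 1662.907143 ÷ 1.746 ≈ 952.41 mL.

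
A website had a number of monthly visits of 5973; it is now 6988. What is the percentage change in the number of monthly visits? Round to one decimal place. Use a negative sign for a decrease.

Change: 6988 − 5973 = 1015.
Relative to the original: 1015 ÷ 5973 ≈ 17.0%.

17.0%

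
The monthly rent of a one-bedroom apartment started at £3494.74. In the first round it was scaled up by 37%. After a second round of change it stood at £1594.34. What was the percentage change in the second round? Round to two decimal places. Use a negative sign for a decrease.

After the first round: £3494.74 × 1.37 = £4787.7938.
Second-round multiplier: £1594.34 ÷ £4787.7938 ≈ 0.333001.
That is a change of -66.70%.

-66.70%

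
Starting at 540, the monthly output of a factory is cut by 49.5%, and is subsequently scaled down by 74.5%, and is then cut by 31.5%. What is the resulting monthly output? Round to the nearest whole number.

48

Each change multiplies by a factor: 0.505 × 0.255 × 0.685 = 0.088210875.
540 × 0.088210875 = 47.6338725 ≈ 48.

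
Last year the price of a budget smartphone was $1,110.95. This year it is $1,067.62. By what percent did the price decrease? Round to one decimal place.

3.9%

Change: $1,067.62 − $1,110.95 = -$43.33.
Relative to the original: -$43.33 ÷ $1,110.95 ≈ -3.9%.
So the price decreased by 3.9%.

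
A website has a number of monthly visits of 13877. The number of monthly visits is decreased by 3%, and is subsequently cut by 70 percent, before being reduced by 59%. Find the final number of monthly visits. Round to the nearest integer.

1656

3% decrease: 13877 × 0.97 = 13460.69.
After the 70% decrease: 13460.69 × 0.3 = 4038.207.
Apply the 59% decrease: 4038.207 × 0.41 = 1655.66487 ≈ 1656.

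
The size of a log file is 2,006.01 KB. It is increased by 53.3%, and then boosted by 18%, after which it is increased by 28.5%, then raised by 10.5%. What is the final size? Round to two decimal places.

5,152.56 KB

53.3% increase: 2,006.01 × 1.533 = 3075.21333.
18% increase: 3075.21333 × 1.18 = 3628.7517294.
Apply the 28.5% increase: 3628.7517294 × 1.285 = 4662.945972279.
After the 10.5% increase: 4662.945972279 × 1.105 = 5152.555299368295 ≈ 5,152.56.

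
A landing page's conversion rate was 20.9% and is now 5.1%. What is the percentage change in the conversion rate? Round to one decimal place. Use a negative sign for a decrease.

-75.6%

The change is 5.1 − 20.9 = -15.8 percentage points.
Relative to the original 20.9%, that is -15.8 ÷ 20.9 ≈ -75.6%.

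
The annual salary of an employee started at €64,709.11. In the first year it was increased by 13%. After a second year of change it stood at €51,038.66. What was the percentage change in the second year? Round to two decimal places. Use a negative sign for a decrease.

-30.20%

After the first year: €64,709.11 × 1.13 = €73121.2943.
Second-year multiplier: €51,038.66 ÷ €73121.2943 ≈ 0.698.
That is a change of -30.20%.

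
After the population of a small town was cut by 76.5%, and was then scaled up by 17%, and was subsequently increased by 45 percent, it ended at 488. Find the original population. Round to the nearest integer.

Undoing the 45% increase: 488 ÷ 1.45 ≈ 336.551724.
Undoing the 17% increase: 336.551724 ÷ 1.17 ≈ 287.651046.
Undoing the 76.5% decrease: 287.651046 ÷ 0.235 ≈ 1224.

1224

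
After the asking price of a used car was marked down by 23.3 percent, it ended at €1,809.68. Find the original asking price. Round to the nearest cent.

The overall multiplier applied was 0.767.
So the original asking price was €1,809.68 ÷ 0.767 ≈ €2,359.43.

€2,359.43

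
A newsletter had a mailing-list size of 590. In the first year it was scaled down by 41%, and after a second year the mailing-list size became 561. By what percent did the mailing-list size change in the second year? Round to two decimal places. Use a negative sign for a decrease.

After the first year: 590 × 0.59 = 348.1.
Second-year multiplier: 561 ÷ 348.1 ≈ 1.611606.
That is a change of 61.16%.

61.16%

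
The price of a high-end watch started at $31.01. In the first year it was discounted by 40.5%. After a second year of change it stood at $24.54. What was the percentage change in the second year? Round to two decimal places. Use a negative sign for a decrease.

After the first year: $31.01 × 0.595 = $18.45095.
Second-year multiplier: $24.54 ÷ $18.45095 ≈ 1.330013.
That is a change of 33.00%.

33.00%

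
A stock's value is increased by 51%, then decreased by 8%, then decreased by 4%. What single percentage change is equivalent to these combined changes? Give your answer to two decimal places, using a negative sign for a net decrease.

33.36%

A 51% increase multiplies by 1.51.
Then an 8% decrease: 1.51 × 0.92 = 1.3892.
Then a 4% decrease: 1.3892 × 0.96 = 1.333632.
Overall factor 1.333632, i.e. 33.36%.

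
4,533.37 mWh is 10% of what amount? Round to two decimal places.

4,533.37 mWh ÷ 0.1 = 45,333.70 mWh.

45,333.70 mWh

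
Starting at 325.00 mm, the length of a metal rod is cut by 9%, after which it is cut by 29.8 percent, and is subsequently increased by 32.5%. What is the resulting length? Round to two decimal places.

Each change multiplies by a factor: 0.91 × 0.702 × 1.325 = 0.8464365.
325.00 × 0.8464365 = 275.0918625 ≈ 275.09.

275.09 mm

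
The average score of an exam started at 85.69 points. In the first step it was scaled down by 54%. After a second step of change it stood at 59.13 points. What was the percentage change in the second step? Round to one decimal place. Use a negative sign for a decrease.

50.0%

After the first step: 85.69 × 0.46 = 39.4174.
Second-step multiplier: 59.13 ÷ 39.4174 ≈ 1.5001.
That is a change of 50.0%.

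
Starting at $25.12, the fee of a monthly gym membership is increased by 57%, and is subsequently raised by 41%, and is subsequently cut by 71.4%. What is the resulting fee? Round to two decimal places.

$15.90

Each change multiplies by a factor: 1.57 × 1.41 × 0.286 = 0.6331182.
$25.12 × 0.6331182 = $15.903929184 ≈ $15.90.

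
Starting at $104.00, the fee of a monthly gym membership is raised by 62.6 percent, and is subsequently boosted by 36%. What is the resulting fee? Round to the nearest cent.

62.6% increase: $104.00 × 1.626 = $169.104.
Apply the 36% increase: $169.104 × 1.36 = $229.98144 ≈ $229.98.

$229.98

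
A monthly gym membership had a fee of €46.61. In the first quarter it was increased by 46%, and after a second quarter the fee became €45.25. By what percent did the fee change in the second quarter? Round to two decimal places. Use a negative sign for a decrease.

After the first quarter: €46.61 × 1.46 = €68.0506.
Second-quarter multiplier: €45.25 ÷ €68.0506 ≈ 0.664946.
That is a change of -33.51%.

-33.51%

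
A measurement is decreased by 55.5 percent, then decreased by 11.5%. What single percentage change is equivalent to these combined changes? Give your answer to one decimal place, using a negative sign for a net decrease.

-60.6%

A 55.5% decrease multiplies by 0.445.
Then an 11.5% decrease: 0.445 × 0.885 = 0.393825.
Overall factor 0.393825, i.e. -60.6%.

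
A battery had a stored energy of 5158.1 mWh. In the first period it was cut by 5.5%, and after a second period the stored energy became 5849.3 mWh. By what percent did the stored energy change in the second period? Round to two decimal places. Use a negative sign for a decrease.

After the first period: 5158.1 × 0.945 = 4874.4045.
Second-period multiplier: 5849.3 ÷ 4874.4045 ≈ 1.200003.
That is a change of 20.00%.

20.00%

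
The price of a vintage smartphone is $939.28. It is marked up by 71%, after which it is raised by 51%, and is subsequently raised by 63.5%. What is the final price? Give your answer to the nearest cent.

$3965.39

Apply the 71% increase: $939.28 × 1.71 = $1606.1688.
Apply the 51% increase: $1606.1688 × 1.51 = $2425.314888.
After the 63.5% increase: $2425.314888 × 1.635 = $3965.38984188 ≈ $3965.39.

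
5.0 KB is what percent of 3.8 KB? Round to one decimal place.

131.6%

5.0 KB ÷ 3.8 KB ≈ 131.6%.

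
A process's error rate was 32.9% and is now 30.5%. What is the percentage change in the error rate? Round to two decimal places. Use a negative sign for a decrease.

The change is 30.5 − 32.9 = -2.4 percentage points.
Relative to the original 32.9%, that is -2.4 ÷ 32.9 ≈ -7.29%.

-7.29%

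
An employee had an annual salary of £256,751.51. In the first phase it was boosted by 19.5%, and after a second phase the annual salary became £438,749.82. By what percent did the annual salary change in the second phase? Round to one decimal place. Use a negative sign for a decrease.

43.0%

After the first phase: £256,751.51 × 1.195 = £306818.05445.
Second-phase multiplier: £438,749.82 ÷ £306818.05445 ≈ 1.43.
That is a change of 43.0%.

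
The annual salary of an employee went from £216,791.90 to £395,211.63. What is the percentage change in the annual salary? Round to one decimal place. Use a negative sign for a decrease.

82.3%

Change: £395,211.63 − £216,791.90 = £178,419.73.
Relative to the original: £178,419.73 ÷ £216,791.90 ≈ 82.3%.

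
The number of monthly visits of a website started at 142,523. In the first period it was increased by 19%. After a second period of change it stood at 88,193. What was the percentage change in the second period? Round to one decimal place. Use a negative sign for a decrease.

-48.0%

After the first period: 142,523 × 1.19 = 169602.37.
Second-period multiplier: 88,193 ÷ 169602.37 ≈ 0.52.
That is a change of -48.0%.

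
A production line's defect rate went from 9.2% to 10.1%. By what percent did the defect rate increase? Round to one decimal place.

9.8%

The change is 10.1 − 9.2 = 0.9 percentage points.
Relative to the original 9.2%, that is 0.9 ÷ 9.2 ≈ 9.8%.
So the defect rate rose by 9.8%.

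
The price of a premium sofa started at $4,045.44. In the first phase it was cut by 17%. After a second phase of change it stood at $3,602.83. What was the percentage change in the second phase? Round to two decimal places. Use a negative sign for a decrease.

7.30%

After the first phase: $4,045.44 × 0.83 = $3357.7152.
Second-phase multiplier: $3,602.83 ÷ $3357.7152 ≈ 1.073.
That is a change of 7.30%.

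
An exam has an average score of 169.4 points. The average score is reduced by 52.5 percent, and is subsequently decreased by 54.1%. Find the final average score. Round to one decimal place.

Apply the 52.5% decrease: 169.4 × 0.475 = 80.465.
After the 54.1% decrease: 80.465 × 0.459 = 36.933435 ≈ 36.9.

36.9 points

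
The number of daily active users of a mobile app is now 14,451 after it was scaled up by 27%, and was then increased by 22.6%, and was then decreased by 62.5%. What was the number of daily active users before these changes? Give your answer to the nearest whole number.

Undoing the 62.5% decrease: 14,451 ÷ 0.375 = 38536.
Undoing the 22.6% increase: 38536 ÷ 1.226 ≈ 31432.300163.
Undoing the 27% increase: 31432.300163 ÷ 1.27 ≈ 24,750.

24,750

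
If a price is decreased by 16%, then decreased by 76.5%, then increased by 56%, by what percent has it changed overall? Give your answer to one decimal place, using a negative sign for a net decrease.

-69.2%

A 16% decrease multiplies by 0.84.
Then a 76.5% decrease: 0.84 × 0.235 = 0.1974.
Then a 56% increase: 0.1974 × 1.56 = 0.307944.
Overall factor 0.307944, i.e. -69.2%.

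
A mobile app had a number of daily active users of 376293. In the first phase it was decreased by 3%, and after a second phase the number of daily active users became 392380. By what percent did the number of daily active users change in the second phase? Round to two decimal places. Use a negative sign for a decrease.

After the first phase: 376293 × 0.97 = 365004.21.
Second-phase multiplier: 392380 ÷ 365004.21 ≈ 1.075001.
That is a change of 7.50%.

7.50%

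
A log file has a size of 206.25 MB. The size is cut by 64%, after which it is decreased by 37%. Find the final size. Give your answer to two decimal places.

46.78 MB

Each change multiplies by a factor: 0.36 × 0.63 = 0.2268.
206.25 × 0.2268 = 46.7775 ≈ 46.78.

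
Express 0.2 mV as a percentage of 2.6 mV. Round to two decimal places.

7.69%

0.2 mV ÷ 2.6 mV ≈ 7.69%.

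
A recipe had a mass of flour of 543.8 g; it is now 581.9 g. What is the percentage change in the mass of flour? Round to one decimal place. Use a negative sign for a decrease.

7.0%

Change: 581.9 − 543.8 = 38.1.
Relative to the original: 38.1 ÷ 543.8 ≈ 7.0%.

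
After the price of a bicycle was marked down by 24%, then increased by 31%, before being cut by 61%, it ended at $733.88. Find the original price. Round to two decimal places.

Undoing the 61% decrease: $733.88 ÷ 0.39 ≈ $1881.74359.
Undoing the 31% increase: $1881.74359 ÷ 1.31 ≈ $1436.445489.
Undoing the 24% decrease: $1436.445489 ÷ 0.76 ≈ $1890.06.

$1890.06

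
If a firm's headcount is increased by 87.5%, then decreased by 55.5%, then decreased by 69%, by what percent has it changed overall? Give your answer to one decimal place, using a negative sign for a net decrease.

The combined multiplier is 1.875 × 0.445 × 0.31 = 0.25865625.
That corresponds to a decrease of 74.1%.

-74.1%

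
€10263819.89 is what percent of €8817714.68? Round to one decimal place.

€10263819.89 ÷ €8817714.68 ≈ 116.4%.

116.4%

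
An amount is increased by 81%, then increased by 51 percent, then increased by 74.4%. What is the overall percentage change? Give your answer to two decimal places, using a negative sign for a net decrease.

The combined multiplier is 1.81 × 1.51 × 1.744 = 4.7665264.
That corresponds to an increase of 376.65%.

376.65%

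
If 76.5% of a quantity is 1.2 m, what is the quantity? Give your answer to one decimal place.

1.2 m ÷ 0.765 ≈ 1.6 m.

1.6 m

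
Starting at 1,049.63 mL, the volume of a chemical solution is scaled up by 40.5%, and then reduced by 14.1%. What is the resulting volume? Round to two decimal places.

Apply the 40.5% increase: 1,049.63 × 1.405 = 1474.73015.
After the 14.1% decrease: 1474.73015 × 0.859 = 1266.79319885 ≈ 1,266.79.

1,266.79 mL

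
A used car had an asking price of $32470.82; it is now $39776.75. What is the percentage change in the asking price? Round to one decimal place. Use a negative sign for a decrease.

Change: $39776.75 − $32470.82 = $7305.93.
Relative to the original: $7305.93 ÷ $32470.82 ≈ 22.5%.

22.5%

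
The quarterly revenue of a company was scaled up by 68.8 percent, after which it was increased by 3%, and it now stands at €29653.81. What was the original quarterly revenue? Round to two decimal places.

The overall multiplier applied was 1.688 × 1.03 = 1.73864.
So the original quarterly revenue was €29653.81 ÷ 1.73864 ≈ €17055.75.

€17055.75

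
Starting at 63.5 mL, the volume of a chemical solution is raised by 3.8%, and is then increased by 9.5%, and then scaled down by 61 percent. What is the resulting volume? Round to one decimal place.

28.1 mL

After the 3.8% increase: 63.5 × 1.038 = 65.913.
After the 9.5% increase: 65.913 × 1.095 = 72.174735.
61% decrease: 72.174735 × 0.39 = 28.14814665 ≈ 28.1.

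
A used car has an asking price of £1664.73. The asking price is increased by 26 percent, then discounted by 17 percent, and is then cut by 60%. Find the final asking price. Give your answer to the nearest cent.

Each change multiplies by a factor: 1.26 × 0.83 × 0.4 = 0.41832.
£1664.73 × 0.41832 = £696.3898536 ≈ £696.39.

£696.39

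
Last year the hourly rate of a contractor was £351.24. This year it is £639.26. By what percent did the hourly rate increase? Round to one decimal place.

82.0%

Change: £639.26 − £351.24 = £288.02.
Relative to the original: £288.02 ÷ £351.24 ≈ 82.0%.
So the hourly rate increased by 82.0%.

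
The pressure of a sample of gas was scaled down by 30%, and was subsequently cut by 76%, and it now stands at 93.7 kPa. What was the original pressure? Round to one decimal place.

The overall multiplier applied was 0.7 × 0.24 = 0.168.
So the original pressure was 93.7 ÷ 0.168 ≈ 557.7 kPa.

557.7 kPa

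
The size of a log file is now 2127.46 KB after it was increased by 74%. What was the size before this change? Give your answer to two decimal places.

The overall multiplier applied was 1.74.
So the original size was 2127.46 ÷ 1.74 ≈ 1222.68 KB.

1222.68 KB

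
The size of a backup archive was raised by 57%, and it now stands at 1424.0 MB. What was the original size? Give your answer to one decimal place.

The overall multiplier applied was 1.57.
So the original size was 1424.0 ÷ 1.57 ≈ 907.0 MB.

907.0 MB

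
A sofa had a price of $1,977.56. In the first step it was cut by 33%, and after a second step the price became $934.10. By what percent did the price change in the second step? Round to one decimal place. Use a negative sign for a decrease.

After the first step: $1,977.56 × 0.67 = $1324.9652.
Second-step multiplier: $934.10 ÷ $1324.9652 ≈ 0.705.
That is a change of -29.5%.

-29.5%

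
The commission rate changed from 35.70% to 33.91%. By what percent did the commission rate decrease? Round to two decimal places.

5.01%

The change is 33.91 − 35.70 = -1.79 percentage points.
Relative to the original 35.70%, that is -1.79 ÷ 35.70 ≈ -5.01%.
So the commission rate fell by 5.01%.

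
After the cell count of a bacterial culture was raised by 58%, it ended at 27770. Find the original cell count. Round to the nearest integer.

The overall multiplier applied was 1.58.
So the original cell count was 27770 ÷ 1.58 ≈ 17576.

17576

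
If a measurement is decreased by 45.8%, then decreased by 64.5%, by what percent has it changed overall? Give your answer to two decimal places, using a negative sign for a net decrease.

-80.76%

A 45.8% decrease multiplies by 0.542.
Then a 64.5% decrease: 0.542 × 0.355 = 0.19241.
Overall factor 0.19241, i.e. -80.76%.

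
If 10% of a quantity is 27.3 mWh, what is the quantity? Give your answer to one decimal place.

27.3 mWh ÷ 0.1 = 273.0 mWh.

273.0 mWh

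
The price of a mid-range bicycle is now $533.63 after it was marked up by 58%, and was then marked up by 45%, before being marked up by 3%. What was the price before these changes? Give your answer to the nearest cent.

$226.14

Undoing the 3% increase: $533.63 ÷ 1.03 ≈ $518.087379.
Undoing the 45% increase: $518.087379 ÷ 1.45 ≈ $357.301641.
Undoing the 58% increase: $357.301641 ÷ 1.58 ≈ $226.14.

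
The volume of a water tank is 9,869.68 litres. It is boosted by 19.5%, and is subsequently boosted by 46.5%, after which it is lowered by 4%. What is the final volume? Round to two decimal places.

16,587.46 litres

Each change multiplies by a factor: 1.195 × 1.465 × 0.96 = 1.680648.
9,869.68 × 1.680648 = 16587.45795264 ≈ 16,587.46.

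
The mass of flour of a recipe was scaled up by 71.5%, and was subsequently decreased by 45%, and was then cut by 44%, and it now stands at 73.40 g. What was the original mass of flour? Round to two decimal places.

138.96 g

Undoing the 44% decrease: 73.40 ÷ 0.56 ≈ 131.071429.
Undoing the 45% decrease: 131.071429 ÷ 0.55 ≈ 238.311689.
Undoing the 71.5% increase: 238.311689 ÷ 1.715 ≈ 138.96 g.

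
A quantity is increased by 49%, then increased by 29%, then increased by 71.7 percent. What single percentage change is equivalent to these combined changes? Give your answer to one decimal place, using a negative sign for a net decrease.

The combined multiplier is 1.49 × 1.29 × 1.717 = 3.3002457.
That corresponds to an increase of 230.0%.

230.0%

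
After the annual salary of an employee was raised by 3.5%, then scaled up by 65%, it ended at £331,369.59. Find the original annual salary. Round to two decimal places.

Undoing the 65% increase: £331,369.59 ÷ 1.65 ≈ £200830.054545.
Undoing the 3.5% increase: £200830.054545 ÷ 1.035 ≈ £194,038.70.

£194,038.70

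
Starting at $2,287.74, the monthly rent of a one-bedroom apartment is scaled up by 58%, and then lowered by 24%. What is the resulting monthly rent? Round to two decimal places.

58% increase: $2,287.74 × 1.58 = $3614.6292.
24% decrease: $3614.6292 × 0.76 = $2747.118192 ≈ $2,747.12.

$2,747.12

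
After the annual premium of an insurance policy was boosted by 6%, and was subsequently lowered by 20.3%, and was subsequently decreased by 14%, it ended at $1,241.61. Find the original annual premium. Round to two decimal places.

$1,708.92

The overall multiplier applied was 1.06 × 0.797 × 0.86 = 0.7265452.
So the original annual premium was $1,241.61 ÷ 0.7265452 ≈ $1,708.92.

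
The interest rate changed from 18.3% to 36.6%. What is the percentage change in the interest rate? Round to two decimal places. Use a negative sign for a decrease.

100.00%

The change is 36.6 − 18.3 = 18.3 percentage points.
Relative to the original 18.3%, that is 18.3 ÷ 18.3 = 100.00%.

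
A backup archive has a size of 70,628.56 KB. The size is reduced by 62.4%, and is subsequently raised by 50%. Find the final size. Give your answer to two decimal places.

Each change multiplies by a factor: 0.376 × 1.5 = 0.564.
70,628.56 × 0.564 = 39834.50784 ≈ 39,834.51.

39,834.51 KB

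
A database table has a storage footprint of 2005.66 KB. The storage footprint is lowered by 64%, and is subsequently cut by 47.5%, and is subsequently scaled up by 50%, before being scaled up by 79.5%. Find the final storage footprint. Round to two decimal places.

1020.65 KB

Each change multiplies by a factor: 0.36 × 0.525 × 1.5 × 1.795 = 0.5088825.
2005.66 × 0.5088825 = 1020.64527495 ≈ 1020.65.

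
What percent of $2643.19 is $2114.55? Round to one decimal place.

80.0%

$2114.55 ÷ $2643.19 ≈ 80.0%.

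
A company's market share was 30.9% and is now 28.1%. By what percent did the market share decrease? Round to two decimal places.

9.06%

The change is 28.1 − 30.9 = -2.8 percentage points.
Relative to the original 30.9%, that is -2.8 ÷ 30.9 ≈ -9.06%.
So the market share fell by 9.06%.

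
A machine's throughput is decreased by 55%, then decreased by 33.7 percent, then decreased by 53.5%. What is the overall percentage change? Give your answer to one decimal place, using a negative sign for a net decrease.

The combined multiplier is 0.45 × 0.663 × 0.465 = 0.13873275.
That corresponds to a decrease of 86.1%.

-86.1%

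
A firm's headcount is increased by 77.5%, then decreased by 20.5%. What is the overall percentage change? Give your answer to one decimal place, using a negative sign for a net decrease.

A 77.5% increase multiplies by 1.775.
Then a 20.5% decrease: 1.775 × 0.795 = 1.411125.
Overall factor 1.411125, i.e. 41.1%.

41.1%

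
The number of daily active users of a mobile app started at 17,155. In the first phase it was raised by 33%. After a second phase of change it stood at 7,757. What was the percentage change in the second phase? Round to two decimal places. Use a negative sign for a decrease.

-66.00%

After the first phase: 17,155 × 1.33 = 22816.15.
Second-phase multiplier: 7,757 ÷ 22816.15 ≈ 0.339978.
That is a change of -66.00%.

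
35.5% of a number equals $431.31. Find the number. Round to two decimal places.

$431.31 ÷ 0.355 ≈ $1,214.96.

$1,214.96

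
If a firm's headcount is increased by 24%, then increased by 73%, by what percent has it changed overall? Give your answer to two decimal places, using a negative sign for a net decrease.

114.52%

The combined multiplier is 1.24 × 1.73 = 2.1452.
That corresponds to an increase of 114.52%.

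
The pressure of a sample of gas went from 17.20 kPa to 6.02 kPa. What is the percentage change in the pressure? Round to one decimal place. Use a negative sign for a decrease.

-65.0%

Change: 6.02 − 17.20 = -11.18.
Relative to the original: -11.18 ÷ 17.20 = -65.0%.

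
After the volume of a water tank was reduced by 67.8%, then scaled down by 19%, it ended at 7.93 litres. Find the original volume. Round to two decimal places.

30.40 litres

Undoing the 19% decrease: 7.93 ÷ 0.81 ≈ 9.790123.
Undoing the 67.8% decrease: 9.790123 ÷ 0.322 ≈ 30.40 litres.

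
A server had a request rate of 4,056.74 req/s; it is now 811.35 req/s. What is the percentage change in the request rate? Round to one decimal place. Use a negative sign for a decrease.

Change: 811.35 − 4,056.74 = -3,245.39.
Relative to the original: -3,245.39 ÷ 4,056.74 ≈ -80.0%.

-80.0%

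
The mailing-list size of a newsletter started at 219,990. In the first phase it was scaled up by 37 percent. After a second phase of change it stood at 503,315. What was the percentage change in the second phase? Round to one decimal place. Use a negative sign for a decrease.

After the first phase: 219,990 × 1.37 = 301386.3.
Second-phase multiplier: 503,315 ÷ 301386.3 ≈ 1.67.
That is a change of 67.0%.

67.0%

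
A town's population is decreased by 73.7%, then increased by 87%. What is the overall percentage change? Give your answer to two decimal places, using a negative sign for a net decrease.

A 73.7% decrease multiplies by 0.263.
Then an 87% increase: 0.263 × 1.87 = 0.49181.
Overall factor 0.49181, i.e. -50.82%.

-50.82%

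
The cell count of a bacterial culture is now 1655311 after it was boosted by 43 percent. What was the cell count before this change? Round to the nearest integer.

The overall multiplier applied was 1.43.
So the original cell count was 1655311 ÷ 1.43 ≈ 1157560.

1157560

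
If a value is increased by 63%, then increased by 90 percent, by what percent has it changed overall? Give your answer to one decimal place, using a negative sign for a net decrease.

209.7%

The combined multiplier is 1.63 × 1.9 = 3.097.
That corresponds to an increase of 209.7%.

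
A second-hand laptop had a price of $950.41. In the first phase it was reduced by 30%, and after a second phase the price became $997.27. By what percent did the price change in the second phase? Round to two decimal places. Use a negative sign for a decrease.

After the first phase: $950.41 × 0.7 = $665.287.
Second-phase multiplier: $997.27 ÷ $665.287 ≈ 1.499007.
That is a change of 49.90%.

49.90%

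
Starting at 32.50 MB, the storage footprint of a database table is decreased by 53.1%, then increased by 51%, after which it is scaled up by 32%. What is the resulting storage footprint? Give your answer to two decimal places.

30.38 MB

After the 53.1% decrease: 32.50 × 0.469 = 15.2425.
Apply the 51% increase: 15.2425 × 1.51 = 23.016175.
32% increase: 23.016175 × 1.32 = 30.381351 ≈ 30.38.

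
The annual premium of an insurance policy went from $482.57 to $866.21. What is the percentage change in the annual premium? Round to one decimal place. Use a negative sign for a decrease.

Change: $866.21 − $482.57 = $383.64.
Relative to the original: $383.64 ÷ $482.57 ≈ 79.5%.

79.5%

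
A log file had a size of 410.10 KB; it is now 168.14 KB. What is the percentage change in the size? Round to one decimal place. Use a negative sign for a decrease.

Change: 168.14 − 410.10 = -241.96.
Relative to the original: -241.96 ÷ 410.10 ≈ -59.0%.

-59.0%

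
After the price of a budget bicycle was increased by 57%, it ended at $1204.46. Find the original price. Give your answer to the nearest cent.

$767.17

The overall multiplier applied was 1.57.
So the original price was $1204.46 ÷ 1.57 ≈ $767.17.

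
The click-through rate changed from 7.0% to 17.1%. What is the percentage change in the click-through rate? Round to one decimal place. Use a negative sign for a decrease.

The change is 17.1 − 7.0 = 10.1 percentage points.
Relative to the original 7.0%, that is 10.1 ÷ 7.0 ≈ 144.3%.

144.3%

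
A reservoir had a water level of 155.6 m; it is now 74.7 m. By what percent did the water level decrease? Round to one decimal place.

52.0%

Change: 74.7 − 155.6 = -80.9.
Relative to the original: -80.9 ÷ 155.6 ≈ -52.0%.
So the water level decreased by 52.0%.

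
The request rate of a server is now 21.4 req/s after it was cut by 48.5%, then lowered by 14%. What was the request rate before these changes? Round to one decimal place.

The overall multiplier applied was 0.515 × 0.86 = 0.4429.
So the original request rate was 21.4 ÷ 0.4429 ≈ 48.3 req/s.

48.3 req/s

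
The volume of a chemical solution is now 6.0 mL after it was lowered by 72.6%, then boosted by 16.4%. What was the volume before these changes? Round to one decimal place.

The overall multiplier applied was 0.274 × 1.164 = 0.318936.
So the original volume was 6.0 ÷ 0.318936 ≈ 18.8 mL.

18.8 mL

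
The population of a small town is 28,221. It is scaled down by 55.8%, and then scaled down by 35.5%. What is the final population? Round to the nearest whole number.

Each change multiplies by a factor: 0.442 × 0.645 = 0.28509.
28,221 × 0.28509 = 8045.52489 ≈ 8,046.

8,046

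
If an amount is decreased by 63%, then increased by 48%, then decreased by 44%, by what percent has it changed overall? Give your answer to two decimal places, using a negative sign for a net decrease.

-69.33%

A 63% decrease multiplies by 0.37.
Then a 48% increase: 0.37 × 1.48 = 0.5476.
Then a 44% decrease: 0.5476 × 0.56 = 0.306656.
Overall factor 0.306656, i.e. -69.33%.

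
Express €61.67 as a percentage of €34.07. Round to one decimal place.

181.0%

€61.67 ÷ €34.07 ≈ 181.0%.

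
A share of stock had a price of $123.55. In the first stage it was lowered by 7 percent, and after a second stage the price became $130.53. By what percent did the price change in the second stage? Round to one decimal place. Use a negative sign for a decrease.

13.6%

After the first stage: $123.55 × 0.93 = $114.9015.
Second-stage multiplier: $130.53 ÷ $114.9015 ≈ 1.13602.
That is a change of 13.6%.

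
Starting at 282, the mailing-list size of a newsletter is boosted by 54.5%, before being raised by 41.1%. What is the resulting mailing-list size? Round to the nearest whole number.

615

Apply the 54.5% increase: 282 × 1.545 = 435.69.
Apply the 41.1% increase: 435.69 × 1.411 = 614.75859 ≈ 615.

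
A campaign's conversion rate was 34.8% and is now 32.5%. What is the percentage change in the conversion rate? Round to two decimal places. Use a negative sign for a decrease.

-6.61%

The change is 32.5 − 34.8 = -2.3 percentage points.
Relative to the original 34.8%, that is -2.3 ÷ 34.8 ≈ -6.61%.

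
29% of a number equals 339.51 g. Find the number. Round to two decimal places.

339.51 g ÷ 0.29 ≈ 1,170.72 g.

1,170.72 g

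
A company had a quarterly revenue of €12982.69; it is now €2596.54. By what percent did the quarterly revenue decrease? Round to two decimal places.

80.00%

Change: €2596.54 − €12982.69 = -€10386.15.
Relative to the original: -€10386.15 ÷ €12982.69 ≈ -80.00%.
So the quarterly revenue decreased by 80.00%.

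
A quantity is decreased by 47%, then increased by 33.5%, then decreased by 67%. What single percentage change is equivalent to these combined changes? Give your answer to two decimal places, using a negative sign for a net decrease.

The combined multiplier is 0.53 × 1.335 × 0.33 = 0.2334915.
That corresponds to a decrease of 76.65%.

-76.65%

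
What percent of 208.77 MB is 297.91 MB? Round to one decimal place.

297.91 MB ÷ 208.77 MB ≈ 142.7%.

142.7%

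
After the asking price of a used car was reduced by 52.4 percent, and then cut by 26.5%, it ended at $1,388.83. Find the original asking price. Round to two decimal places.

$3,969.67

Undoing the 26.5% decrease: $1,388.83 ÷ 0.735 ≈ $1889.564626.
Undoing the 52.4% decrease: $1889.564626 ÷ 0.476 ≈ $3,969.67.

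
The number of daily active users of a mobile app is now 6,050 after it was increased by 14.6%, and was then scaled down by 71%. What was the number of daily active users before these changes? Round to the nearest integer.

18,204

The overall multiplier applied was 1.146 × 0.29 = 0.33234.
So the original number of daily active users was 6,050 ÷ 0.33234 ≈ 18,204.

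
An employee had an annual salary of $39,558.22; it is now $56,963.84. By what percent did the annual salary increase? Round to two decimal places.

44.00%

Change: $56,963.84 − $39,558.22 = $17,405.62.
Relative to the original: $17,405.62 ÷ $39,558.22 ≈ 44.00%.
So the annual salary increased by 44.00%.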